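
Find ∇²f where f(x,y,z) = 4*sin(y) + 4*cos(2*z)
-4*sin(y) - 16*cos(2*z)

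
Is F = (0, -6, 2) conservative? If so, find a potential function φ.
Yes, F is conservative. φ = -6*y + 2*z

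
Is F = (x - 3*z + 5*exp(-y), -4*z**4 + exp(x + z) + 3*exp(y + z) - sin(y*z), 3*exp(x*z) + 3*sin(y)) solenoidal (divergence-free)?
No, ∇·F = 3*x*exp(x*z) - z*cos(y*z) + 3*exp(y + z) + 1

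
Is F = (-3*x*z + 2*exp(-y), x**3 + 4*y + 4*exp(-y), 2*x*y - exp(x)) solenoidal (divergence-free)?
No, ∇·F = -3*z + 4 - 4*exp(-y)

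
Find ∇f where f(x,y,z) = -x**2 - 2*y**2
(-2*x, -4*y, 0)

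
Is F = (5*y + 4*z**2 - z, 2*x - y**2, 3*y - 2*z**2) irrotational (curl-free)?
No, ∇×F = (3, 8*z - 1, -3)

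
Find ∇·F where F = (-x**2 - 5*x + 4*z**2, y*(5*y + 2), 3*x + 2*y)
-2*x + 10*y - 3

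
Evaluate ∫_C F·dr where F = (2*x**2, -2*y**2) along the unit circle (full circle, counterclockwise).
0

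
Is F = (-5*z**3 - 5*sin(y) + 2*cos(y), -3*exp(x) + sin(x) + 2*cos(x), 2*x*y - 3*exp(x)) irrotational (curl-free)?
No, ∇×F = (2*x, -2*y - 15*z**2 + 3*exp(x), -3*exp(x) - 2*sin(x) + 2*sin(y) + cos(x) + 5*cos(y))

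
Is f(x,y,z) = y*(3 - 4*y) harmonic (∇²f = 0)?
No, ∇²f = -8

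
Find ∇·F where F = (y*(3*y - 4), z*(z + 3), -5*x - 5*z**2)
-10*z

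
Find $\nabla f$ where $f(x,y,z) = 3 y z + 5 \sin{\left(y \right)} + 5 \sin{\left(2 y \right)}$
(0, 3*z + 5*cos(y) + 10*cos(2*y), 3*y)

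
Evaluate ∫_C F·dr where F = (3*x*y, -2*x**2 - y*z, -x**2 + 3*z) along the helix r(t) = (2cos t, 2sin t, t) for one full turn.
2*pi*(-1 + 3*pi)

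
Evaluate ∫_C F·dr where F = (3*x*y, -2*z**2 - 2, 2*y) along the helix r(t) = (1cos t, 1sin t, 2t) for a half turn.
8 + 16*pi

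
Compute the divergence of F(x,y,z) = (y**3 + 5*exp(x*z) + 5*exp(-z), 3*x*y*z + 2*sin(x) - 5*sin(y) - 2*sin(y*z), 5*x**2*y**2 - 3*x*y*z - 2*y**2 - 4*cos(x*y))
-3*x*y + 3*x*z + 5*z*exp(x*z) - 2*z*cos(y*z) - 5*cos(y)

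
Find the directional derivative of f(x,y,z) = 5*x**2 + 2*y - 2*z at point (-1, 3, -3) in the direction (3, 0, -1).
-14*sqrt(10)/5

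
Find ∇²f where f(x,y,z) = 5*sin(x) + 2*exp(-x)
-5*sin(x) + 2*exp(-x)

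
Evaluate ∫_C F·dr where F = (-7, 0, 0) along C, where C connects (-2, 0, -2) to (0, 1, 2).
-14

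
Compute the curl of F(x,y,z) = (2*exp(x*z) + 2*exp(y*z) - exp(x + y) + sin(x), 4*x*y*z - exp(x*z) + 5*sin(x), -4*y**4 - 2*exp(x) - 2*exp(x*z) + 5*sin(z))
(-4*x*y + x*exp(x*z) - 16*y**3, 2*x*exp(x*z) + 2*y*exp(y*z) + 2*z*exp(x*z) + 2*exp(x), 4*y*z - z*exp(x*z) - 2*z*exp(y*z) + exp(x + y) + 5*cos(x))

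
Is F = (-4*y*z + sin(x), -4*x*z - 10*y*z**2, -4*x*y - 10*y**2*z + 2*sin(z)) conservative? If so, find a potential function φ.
Yes, F is conservative. φ = -4*x*y*z - 5*y**2*z**2 - cos(x) - 2*cos(z)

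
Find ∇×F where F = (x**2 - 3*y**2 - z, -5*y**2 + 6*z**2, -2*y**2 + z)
(-4*y - 12*z, -1, 6*y)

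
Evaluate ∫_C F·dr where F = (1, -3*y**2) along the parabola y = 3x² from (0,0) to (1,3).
-26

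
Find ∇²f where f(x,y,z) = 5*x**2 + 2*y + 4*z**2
18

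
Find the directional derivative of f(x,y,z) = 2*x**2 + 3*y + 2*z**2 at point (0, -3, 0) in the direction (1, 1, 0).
3*sqrt(2)/2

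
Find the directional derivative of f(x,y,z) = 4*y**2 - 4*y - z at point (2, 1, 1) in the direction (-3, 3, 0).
2*sqrt(2)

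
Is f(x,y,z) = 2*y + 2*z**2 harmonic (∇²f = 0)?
No, ∇²f = 4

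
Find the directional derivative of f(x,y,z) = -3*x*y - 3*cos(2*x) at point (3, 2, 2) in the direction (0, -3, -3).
9*sqrt(2)/2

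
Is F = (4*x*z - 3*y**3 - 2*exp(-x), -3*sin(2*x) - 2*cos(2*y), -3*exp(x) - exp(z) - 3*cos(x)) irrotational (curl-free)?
No, ∇×F = (0, 4*x + 3*exp(x) - 3*sin(x), 9*y**2 - 6*cos(2*x))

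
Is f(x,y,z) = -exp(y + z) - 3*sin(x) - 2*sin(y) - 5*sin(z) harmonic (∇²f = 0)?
No, ∇²f = -2*exp(y + z) + 3*sin(x) + 2*sin(y) + 5*sin(z)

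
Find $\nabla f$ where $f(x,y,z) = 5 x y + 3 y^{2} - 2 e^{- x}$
(5*y + 2*exp(-x), 5*x + 6*y, 0)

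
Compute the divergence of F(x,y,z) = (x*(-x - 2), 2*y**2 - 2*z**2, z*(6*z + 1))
-2*x + 4*y + 12*z - 1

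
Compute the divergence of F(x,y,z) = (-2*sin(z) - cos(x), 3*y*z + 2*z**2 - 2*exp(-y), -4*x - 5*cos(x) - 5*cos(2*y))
3*z + sin(x) + 2*exp(-y)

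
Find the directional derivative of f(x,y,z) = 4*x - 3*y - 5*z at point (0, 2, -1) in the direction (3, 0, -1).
17*sqrt(10)/10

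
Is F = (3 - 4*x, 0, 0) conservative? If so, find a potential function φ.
Yes, F is conservative. φ = x*(3 - 2*x)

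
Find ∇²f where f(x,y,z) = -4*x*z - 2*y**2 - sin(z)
sin(z) - 4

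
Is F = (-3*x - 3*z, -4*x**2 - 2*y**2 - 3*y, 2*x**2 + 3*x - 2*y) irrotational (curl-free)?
No, ∇×F = (-2, -4*x - 6, -8*x)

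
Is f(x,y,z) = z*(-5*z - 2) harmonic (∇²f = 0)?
No, ∇²f = -10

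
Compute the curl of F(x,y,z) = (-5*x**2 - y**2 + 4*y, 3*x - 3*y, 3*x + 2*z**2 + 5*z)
(0, -3, 2*y - 1)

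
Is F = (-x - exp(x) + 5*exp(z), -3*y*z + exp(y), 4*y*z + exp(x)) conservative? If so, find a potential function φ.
No, ∇×F = (3*y + 4*z, -exp(x) + 5*exp(z), 0) ≠ 0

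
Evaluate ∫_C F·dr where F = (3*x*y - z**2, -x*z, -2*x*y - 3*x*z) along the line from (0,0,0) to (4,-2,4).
-256/3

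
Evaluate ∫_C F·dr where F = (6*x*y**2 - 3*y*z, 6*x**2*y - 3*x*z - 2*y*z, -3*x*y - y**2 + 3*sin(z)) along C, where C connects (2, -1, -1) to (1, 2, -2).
-3*cos(2) + 3*cos(1) + 25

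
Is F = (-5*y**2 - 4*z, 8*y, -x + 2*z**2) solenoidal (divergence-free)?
No, ∇·F = 4*z + 8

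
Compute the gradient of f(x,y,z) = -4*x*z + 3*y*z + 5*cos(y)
(-4*z, 3*z - 5*sin(y), -4*x + 3*y)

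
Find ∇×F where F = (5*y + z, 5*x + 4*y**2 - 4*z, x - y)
(3, 0, 0)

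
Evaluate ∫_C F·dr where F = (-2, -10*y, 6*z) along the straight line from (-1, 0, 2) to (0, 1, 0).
-19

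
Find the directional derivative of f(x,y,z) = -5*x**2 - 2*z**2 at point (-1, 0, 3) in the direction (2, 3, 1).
4*sqrt(14)/7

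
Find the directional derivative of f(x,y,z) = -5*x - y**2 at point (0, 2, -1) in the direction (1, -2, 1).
sqrt(6)/2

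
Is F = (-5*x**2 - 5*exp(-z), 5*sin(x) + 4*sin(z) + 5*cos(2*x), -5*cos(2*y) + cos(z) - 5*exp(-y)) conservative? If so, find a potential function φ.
No, ∇×F = (10*sin(2*y) - 4*cos(z) + 5*exp(-y), 5*exp(-z), -10*sin(2*x) + 5*cos(x)) ≠ 0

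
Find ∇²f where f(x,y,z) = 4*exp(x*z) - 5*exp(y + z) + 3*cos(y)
4*x**2*exp(x*z) + 4*z**2*exp(x*z) - 10*exp(y + z) - 3*cos(y)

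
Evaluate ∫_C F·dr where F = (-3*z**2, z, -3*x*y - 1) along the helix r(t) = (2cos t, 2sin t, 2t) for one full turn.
4*pi*(-24*pi - 1)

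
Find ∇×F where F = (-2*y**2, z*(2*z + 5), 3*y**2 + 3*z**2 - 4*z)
(6*y - 4*z - 5, 0, 4*y)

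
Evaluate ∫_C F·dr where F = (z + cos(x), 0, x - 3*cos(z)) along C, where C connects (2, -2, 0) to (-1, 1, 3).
-3 - sin(2) - sin(1) - 3*sin(3)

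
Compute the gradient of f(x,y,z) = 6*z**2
(0, 0, 12*z)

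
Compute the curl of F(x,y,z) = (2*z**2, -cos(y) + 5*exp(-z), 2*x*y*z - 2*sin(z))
(2*x*z + 5*exp(-z), 2*z*(2 - y), 0)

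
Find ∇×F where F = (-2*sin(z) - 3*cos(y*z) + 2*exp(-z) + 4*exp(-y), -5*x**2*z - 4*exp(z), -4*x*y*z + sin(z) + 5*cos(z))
(5*x**2 - 4*x*z + 4*exp(z), 4*y*z + 3*y*sin(y*z) - 2*cos(z) - 2*exp(-z), -10*x*z - 3*z*sin(y*z) + 4*exp(-y))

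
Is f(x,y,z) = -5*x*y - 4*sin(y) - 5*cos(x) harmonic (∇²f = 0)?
No, ∇²f = 4*sin(y) + 5*cos(x)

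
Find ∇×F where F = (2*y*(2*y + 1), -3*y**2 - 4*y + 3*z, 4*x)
(-3, -4, -8*y - 2)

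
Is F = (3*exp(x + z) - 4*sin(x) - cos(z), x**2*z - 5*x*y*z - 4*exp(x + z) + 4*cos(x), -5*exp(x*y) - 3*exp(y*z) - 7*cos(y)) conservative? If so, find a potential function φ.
No, ∇×F = (-x**2 + 5*x*y - 5*x*exp(x*y) - 3*z*exp(y*z) + 4*exp(x + z) + 7*sin(y), 5*y*exp(x*y) + 3*exp(x + z) + sin(z), 2*x*z - 5*y*z - 4*exp(x + z) - 4*sin(x)) ≠ 0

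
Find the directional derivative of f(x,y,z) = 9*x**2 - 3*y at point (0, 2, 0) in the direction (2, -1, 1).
sqrt(6)/2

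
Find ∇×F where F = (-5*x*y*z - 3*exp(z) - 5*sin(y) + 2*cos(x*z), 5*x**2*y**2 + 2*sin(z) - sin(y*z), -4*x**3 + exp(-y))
(y*cos(y*z) - 2*cos(z) - exp(-y), 12*x**2 - 5*x*y - 2*x*sin(x*z) - 3*exp(z), 10*x*y**2 + 5*x*z + 5*cos(y))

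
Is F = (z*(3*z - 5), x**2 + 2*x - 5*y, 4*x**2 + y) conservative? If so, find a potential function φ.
No, ∇×F = (1, -8*x + 6*z - 5, 2*x + 2) ≠ 0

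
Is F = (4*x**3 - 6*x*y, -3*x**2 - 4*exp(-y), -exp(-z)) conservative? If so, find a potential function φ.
Yes, F is conservative. φ = x**4 - 3*x**2*y + exp(-z) + 4*exp(-y)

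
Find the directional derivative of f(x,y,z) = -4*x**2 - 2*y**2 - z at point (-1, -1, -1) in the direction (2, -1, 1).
11*sqrt(6)/6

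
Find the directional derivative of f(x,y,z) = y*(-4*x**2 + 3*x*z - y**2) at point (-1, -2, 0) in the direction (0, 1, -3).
-17*sqrt(10)/5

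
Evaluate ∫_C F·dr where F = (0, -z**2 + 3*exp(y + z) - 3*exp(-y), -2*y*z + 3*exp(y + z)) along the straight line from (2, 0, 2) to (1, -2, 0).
-3 + 3*exp(-2)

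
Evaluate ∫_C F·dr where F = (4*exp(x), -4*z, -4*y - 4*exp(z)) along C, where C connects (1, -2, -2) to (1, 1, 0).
4*exp(-2) + 12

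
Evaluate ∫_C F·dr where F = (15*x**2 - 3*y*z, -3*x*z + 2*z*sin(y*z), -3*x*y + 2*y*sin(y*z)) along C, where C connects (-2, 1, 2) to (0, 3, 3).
2*cos(2) - 2*cos(9) + 28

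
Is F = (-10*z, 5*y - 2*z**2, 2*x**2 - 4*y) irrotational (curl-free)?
No, ∇×F = (4*z - 4, -4*x - 10, 0)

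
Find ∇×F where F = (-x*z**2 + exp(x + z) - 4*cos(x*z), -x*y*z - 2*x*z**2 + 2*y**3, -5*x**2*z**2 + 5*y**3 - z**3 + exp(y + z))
(x*y + 4*x*z + 15*y**2 + exp(y + z), 10*x*z**2 - 2*x*z + 4*x*sin(x*z) + exp(x + z), z*(-y - 2*z))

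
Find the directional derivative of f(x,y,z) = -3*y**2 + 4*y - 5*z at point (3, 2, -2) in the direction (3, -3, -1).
29*sqrt(19)/19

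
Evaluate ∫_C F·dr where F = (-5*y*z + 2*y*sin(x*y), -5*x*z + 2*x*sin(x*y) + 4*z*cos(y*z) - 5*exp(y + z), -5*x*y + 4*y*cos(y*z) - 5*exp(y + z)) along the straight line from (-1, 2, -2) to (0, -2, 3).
-5*E + 4*sin(4) + 2*cos(2) - 4*sin(6) + 23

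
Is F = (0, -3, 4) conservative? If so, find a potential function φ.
Yes, F is conservative. φ = -3*y + 4*z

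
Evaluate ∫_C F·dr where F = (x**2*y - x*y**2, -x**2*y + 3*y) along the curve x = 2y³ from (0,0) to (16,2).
9758/5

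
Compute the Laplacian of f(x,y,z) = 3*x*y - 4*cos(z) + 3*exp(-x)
4*cos(z) + 3*exp(-x)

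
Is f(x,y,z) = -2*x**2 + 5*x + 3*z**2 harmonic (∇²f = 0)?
No, ∇²f = 2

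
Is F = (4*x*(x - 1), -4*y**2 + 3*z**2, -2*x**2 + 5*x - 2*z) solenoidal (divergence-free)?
No, ∇·F = 8*x - 8*y - 6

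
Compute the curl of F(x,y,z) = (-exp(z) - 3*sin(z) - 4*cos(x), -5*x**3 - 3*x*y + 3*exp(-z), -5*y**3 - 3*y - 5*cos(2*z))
(-15*y**2 - 3 + 3*exp(-z), -exp(z) - 3*cos(z), -15*x**2 - 3*y)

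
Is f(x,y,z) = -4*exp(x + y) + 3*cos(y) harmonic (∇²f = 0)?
No, ∇²f = -8*exp(x + y) - 3*cos(y)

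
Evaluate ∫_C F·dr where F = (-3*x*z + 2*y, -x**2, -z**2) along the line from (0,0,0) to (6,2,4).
-532/3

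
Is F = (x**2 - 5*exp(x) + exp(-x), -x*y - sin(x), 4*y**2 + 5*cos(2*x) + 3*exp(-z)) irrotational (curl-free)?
No, ∇×F = (8*y, 10*sin(2*x), -y - cos(x))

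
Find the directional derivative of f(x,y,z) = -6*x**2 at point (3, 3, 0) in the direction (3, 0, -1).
-54*sqrt(10)/5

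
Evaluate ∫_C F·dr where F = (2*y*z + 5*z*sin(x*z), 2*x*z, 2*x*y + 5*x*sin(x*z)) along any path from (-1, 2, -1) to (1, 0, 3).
-4 + 5*cos(1) - 5*cos(3)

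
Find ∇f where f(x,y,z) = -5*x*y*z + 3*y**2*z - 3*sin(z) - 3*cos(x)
(-5*y*z + 3*sin(x), z*(-5*x + 6*y), -5*x*y + 3*y**2 - 3*cos(z))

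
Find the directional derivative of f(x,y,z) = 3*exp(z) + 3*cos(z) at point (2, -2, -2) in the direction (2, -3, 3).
9*sqrt(22)*(1 + exp(2)*sin(2))*exp(-2)/22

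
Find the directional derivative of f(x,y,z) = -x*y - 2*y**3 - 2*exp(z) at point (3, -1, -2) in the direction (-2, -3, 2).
sqrt(17)*(-4 + 25*exp(2))*exp(-2)/17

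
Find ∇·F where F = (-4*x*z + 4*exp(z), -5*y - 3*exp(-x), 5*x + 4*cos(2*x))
-4*z - 5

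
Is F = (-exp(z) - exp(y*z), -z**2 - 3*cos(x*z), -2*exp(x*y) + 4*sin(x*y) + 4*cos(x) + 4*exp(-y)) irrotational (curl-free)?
No, ∇×F = (-2*x*exp(x*y) - 3*x*sin(x*z) + 4*x*cos(x*y) + 2*z - 4*exp(-y), 2*y*exp(x*y) - y*exp(y*z) - 4*y*cos(x*y) - exp(z) + 4*sin(x), z*(exp(y*z) + 3*sin(x*z)))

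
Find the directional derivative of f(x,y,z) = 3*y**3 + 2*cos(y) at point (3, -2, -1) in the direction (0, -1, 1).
-sqrt(2)*(sin(2) + 18)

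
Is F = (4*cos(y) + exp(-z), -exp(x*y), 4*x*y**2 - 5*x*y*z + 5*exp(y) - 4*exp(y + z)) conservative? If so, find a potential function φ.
No, ∇×F = (8*x*y - 5*x*z + 5*exp(y) - 4*exp(y + z), -4*y**2 + 5*y*z - exp(-z), -y*exp(x*y) + 4*sin(y)) ≠ 0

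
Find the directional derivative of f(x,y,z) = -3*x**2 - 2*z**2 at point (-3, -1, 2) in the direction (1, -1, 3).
-6*sqrt(11)/11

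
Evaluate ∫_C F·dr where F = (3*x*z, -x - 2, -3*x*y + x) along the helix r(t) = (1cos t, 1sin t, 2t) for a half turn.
pi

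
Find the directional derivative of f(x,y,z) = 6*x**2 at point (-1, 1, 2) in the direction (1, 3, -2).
-6*sqrt(14)/7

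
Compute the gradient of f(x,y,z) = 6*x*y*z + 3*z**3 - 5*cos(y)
(6*y*z, 6*x*z + 5*sin(y), 6*x*y + 9*z**2)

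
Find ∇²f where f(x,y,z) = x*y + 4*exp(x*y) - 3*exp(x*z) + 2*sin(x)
4*x**2*exp(x*y) - 3*x**2*exp(x*z) + 4*y**2*exp(x*y) - 3*z**2*exp(x*z) - 2*sin(x)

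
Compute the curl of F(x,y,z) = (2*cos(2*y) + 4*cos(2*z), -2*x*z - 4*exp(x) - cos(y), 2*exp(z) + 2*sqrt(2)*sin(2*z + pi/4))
(2*x, -8*sin(2*z), -2*z - 4*exp(x) + 4*sin(2*y))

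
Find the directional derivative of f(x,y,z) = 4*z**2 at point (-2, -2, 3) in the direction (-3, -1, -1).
-24*sqrt(11)/11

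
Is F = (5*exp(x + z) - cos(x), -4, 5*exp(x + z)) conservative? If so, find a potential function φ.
Yes, F is conservative. φ = -4*y + 5*exp(x + z) - sin(x)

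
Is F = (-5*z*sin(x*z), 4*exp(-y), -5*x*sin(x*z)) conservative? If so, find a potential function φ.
Yes, F is conservative. φ = 5*cos(x*z) - 4*exp(-y)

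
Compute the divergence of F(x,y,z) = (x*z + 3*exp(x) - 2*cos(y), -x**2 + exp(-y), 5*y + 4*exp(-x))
z + 3*exp(x) - exp(-y)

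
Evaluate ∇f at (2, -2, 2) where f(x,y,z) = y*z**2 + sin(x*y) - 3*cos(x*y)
(6*sin(4) - 2*cos(4), 2*cos(4) + 4 - 6*sin(4), -8)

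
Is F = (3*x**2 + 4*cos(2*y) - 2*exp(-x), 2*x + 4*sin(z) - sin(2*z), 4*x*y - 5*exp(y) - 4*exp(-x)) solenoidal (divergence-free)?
No, ∇·F = 6*x + 2*exp(-x)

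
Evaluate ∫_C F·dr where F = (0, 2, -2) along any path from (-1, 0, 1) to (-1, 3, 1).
6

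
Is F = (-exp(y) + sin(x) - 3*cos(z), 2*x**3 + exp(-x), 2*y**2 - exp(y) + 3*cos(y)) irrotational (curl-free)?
No, ∇×F = (4*y - exp(y) - 3*sin(y), 3*sin(z), 6*x**2 + exp(y) - exp(-x))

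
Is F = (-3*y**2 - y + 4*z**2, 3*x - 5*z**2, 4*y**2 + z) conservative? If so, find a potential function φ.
No, ∇×F = (8*y + 10*z, 8*z, 6*y + 4) ≠ 0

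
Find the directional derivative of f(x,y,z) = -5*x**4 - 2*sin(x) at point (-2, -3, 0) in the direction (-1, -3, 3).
2*sqrt(19)*(-80 + cos(2))/19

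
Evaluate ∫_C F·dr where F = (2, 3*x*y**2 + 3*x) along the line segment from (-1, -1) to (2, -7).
-390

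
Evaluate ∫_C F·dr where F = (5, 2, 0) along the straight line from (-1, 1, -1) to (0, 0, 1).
3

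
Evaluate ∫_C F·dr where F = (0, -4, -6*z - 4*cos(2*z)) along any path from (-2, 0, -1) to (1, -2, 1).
8 - 4*sin(2)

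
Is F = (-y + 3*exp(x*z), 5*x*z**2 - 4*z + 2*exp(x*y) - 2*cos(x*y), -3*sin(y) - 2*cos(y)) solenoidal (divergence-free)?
No, ∇·F = 2*x*exp(x*y) + 2*x*sin(x*y) + 3*z*exp(x*z)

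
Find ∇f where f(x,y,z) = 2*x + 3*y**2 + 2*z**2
(2, 6*y, 4*z)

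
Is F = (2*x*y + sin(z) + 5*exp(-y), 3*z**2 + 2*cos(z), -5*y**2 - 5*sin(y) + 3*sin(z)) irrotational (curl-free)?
No, ∇×F = (-10*y - 6*z + 2*sin(z) - 5*cos(y), cos(z), -2*x + 5*exp(-y))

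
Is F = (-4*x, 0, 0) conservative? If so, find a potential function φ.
Yes, F is conservative. φ = -2*x**2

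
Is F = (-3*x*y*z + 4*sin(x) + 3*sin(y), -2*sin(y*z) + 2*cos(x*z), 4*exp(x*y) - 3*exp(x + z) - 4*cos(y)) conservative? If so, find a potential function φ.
No, ∇×F = (4*x*exp(x*y) + 2*x*sin(x*z) + 2*y*cos(y*z) + 4*sin(y), -3*x*y - 4*y*exp(x*y) + 3*exp(x + z), 3*x*z - 2*z*sin(x*z) - 3*cos(y)) ≠ 0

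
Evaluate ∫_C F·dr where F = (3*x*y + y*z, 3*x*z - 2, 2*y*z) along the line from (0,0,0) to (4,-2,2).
-164/3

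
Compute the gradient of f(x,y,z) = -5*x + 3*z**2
(-5, 0, 6*z)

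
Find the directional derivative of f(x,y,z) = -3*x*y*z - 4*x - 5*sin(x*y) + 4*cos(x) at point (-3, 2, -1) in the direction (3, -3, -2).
3*sqrt(22)*(-25*cos(6) - 1 + 4*sin(3))/22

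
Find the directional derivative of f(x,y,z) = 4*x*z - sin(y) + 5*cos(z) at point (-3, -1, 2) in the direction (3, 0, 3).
-sqrt(2)*(4 + 5*sin(2))/2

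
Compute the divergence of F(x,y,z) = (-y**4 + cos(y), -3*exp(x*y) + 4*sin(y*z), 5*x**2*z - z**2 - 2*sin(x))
5*x**2 - 3*x*exp(x*y) + 4*z*cos(y*z) - 2*z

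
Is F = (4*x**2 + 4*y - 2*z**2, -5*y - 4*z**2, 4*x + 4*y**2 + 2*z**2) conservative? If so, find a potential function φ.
No, ∇×F = (8*y + 8*z, -4*z - 4, -4) ≠ 0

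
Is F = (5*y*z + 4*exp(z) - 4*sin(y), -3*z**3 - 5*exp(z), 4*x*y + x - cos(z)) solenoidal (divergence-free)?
No, ∇·F = sin(z)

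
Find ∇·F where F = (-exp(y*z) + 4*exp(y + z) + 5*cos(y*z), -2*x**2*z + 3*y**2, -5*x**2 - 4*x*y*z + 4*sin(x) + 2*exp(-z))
-4*x*y + 6*y - 2*exp(-z)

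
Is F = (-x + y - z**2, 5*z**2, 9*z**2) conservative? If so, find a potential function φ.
No, ∇×F = (-10*z, -2*z, -1) ≠ 0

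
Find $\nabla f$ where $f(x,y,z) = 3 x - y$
(3, -1, 0)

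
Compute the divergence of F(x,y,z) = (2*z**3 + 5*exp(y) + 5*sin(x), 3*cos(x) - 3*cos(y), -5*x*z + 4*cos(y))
-5*x + 3*sin(y) + 5*cos(x)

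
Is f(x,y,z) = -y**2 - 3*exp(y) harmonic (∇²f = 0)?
No, ∇²f = -3*exp(y) - 2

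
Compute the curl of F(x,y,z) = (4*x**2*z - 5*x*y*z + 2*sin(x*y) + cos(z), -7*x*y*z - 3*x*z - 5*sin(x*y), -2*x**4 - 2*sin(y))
(7*x*y + 3*x - 2*cos(y), 8*x**3 + 4*x**2 - 5*x*y - sin(z), 5*x*z - 2*x*cos(x*y) - 7*y*z - 5*y*cos(x*y) - 3*z)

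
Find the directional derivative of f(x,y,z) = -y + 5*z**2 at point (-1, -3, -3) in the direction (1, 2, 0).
-2*sqrt(5)/5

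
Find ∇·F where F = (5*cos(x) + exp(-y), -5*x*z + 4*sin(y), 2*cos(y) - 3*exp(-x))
-5*sin(x) + 4*cos(y)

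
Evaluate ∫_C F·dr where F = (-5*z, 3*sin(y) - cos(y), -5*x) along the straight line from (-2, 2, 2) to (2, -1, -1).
-10 - 3*cos(1) + 3*cos(2) + sin(1) + sin(2)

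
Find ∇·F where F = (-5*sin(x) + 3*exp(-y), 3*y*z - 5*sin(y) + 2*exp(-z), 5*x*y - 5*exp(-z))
3*z - 5*cos(x) - 5*cos(y) + 5*exp(-z)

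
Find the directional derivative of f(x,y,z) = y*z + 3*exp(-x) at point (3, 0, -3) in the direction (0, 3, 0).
-3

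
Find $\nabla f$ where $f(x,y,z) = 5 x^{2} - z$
(10*x, 0, -1)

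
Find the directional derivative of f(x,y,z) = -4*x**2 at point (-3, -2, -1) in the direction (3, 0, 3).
12*sqrt(2)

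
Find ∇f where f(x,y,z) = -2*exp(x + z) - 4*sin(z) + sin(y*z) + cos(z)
(-2*exp(x + z), z*cos(y*z), y*cos(y*z) - 2*exp(x + z) - sin(z) - 4*cos(z))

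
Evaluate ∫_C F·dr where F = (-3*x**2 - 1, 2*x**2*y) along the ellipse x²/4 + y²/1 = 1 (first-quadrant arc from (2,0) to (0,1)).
12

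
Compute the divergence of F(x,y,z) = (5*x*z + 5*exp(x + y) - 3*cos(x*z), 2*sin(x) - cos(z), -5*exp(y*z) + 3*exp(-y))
-5*y*exp(y*z) + 3*z*sin(x*z) + 5*z + 5*exp(x + y)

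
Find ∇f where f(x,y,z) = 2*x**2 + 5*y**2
(4*x, 10*y, 0)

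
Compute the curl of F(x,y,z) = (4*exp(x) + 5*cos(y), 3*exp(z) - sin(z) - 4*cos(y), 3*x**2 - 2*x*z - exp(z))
(-3*exp(z) + cos(z), -6*x + 2*z, 5*sin(y))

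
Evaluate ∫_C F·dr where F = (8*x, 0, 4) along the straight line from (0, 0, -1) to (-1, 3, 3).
20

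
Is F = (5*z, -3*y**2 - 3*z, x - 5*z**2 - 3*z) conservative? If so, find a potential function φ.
No, ∇×F = (3, 4, 0) ≠ 0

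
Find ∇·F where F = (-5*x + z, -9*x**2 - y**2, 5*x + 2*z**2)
-2*y + 4*z - 5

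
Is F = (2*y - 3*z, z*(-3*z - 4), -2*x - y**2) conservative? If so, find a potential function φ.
No, ∇×F = (-2*y + 6*z + 4, -1, -2) ≠ 0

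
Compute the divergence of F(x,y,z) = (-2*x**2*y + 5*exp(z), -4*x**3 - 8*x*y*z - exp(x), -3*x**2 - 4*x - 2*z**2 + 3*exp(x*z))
-4*x*y - 8*x*z + 3*x*exp(x*z) - 4*z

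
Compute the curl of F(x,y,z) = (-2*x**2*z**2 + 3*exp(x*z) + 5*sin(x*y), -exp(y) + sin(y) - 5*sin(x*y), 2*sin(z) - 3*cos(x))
(0, -4*x**2*z + 3*x*exp(x*z) - 3*sin(x), -5*(x + y)*cos(x*y))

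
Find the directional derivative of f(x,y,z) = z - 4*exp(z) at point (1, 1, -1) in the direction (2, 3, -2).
2*sqrt(17)*(4 - E)*exp(-1)/17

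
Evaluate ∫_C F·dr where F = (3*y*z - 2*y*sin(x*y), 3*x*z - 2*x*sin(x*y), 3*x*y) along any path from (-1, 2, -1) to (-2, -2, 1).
2*cos(4) - 2*cos(2) + 6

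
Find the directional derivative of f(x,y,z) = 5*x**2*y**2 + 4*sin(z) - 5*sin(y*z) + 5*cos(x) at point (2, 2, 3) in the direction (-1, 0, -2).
sqrt(5)*(-16 + sin(2) - 8*cos(3)/5 + 4*cos(6))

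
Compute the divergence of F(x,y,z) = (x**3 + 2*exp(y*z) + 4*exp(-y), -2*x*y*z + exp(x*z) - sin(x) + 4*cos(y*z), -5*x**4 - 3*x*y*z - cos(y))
3*x**2 - 3*x*y - 2*x*z - 4*z*sin(y*z)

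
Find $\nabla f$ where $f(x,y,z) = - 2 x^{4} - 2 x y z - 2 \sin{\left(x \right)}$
(-8*x**3 - 2*y*z - 2*cos(x), -2*x*z, -2*x*y)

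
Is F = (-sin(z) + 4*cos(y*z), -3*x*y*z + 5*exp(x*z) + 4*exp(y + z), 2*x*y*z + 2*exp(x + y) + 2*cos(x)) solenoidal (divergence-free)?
No, ∇·F = 2*x*y - 3*x*z + 4*exp(y + z)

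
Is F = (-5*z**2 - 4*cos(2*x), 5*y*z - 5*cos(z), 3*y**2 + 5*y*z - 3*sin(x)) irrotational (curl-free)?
No, ∇×F = (y + 5*z - 5*sin(z), -10*z + 3*cos(x), 0)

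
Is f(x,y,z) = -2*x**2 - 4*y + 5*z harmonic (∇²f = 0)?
No, ∇²f = -4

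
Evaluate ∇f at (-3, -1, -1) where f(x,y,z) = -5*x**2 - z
(30, 0, -1)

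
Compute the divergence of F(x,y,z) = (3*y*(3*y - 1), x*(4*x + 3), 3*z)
3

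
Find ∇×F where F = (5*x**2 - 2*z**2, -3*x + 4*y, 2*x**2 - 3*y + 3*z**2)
(-3, -4*x - 4*z, -3)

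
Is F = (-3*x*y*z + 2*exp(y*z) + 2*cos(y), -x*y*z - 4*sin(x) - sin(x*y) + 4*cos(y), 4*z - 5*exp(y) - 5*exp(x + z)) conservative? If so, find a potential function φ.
No, ∇×F = (x*y - 5*exp(y), -3*x*y + 2*y*exp(y*z) + 5*exp(x + z), 3*x*z - y*z - y*cos(x*y) - 2*z*exp(y*z) + 2*sin(y) - 4*cos(x)) ≠ 0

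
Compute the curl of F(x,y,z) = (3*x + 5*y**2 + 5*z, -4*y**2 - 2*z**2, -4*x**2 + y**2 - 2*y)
(2*y + 4*z - 2, 8*x + 5, -10*y)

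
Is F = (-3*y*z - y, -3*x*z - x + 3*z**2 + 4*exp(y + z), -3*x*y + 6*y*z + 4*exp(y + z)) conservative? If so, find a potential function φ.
Yes, F is conservative. φ = -3*x*y*z - x*y + 3*y*z**2 + 4*exp(y + z)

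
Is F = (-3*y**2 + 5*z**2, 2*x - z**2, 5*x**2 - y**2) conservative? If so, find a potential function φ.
No, ∇×F = (-2*y + 2*z, -10*x + 10*z, 6*y + 2) ≠ 0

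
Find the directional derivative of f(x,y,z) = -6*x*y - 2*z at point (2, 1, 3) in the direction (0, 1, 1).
-7*sqrt(2)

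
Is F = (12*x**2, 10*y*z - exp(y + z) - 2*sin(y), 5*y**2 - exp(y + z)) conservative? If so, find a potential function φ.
Yes, F is conservative. φ = 4*x**3 + 5*y**2*z - exp(y + z) + 2*cos(y)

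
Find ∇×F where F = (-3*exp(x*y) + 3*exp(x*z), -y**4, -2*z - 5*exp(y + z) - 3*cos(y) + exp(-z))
(-5*exp(y + z) + 3*sin(y), 3*x*exp(x*z), 3*x*exp(x*y))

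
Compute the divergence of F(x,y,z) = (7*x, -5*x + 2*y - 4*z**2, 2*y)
9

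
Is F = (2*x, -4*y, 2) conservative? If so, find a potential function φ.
Yes, F is conservative. φ = x**2 - 2*y**2 + 2*z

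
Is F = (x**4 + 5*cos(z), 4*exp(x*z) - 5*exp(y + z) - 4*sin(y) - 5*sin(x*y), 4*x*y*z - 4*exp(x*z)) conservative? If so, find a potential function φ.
No, ∇×F = (4*x*z - 4*x*exp(x*z) + 5*exp(y + z), -4*y*z + 4*z*exp(x*z) - 5*sin(z), -5*y*cos(x*y) + 4*z*exp(x*z)) ≠ 0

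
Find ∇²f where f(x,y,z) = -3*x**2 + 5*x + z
-6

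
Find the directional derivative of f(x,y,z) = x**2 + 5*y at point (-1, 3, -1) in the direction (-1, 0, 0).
2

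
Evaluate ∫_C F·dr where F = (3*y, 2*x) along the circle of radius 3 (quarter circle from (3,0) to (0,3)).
-9*pi/4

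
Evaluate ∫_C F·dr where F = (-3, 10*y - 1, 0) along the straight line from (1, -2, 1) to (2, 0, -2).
-25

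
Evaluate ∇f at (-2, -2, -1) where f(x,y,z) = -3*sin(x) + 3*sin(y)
(-3*cos(2), 3*cos(2), 0)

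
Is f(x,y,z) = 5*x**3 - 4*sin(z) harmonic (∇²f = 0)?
No, ∇²f = 30*x + 4*sin(z)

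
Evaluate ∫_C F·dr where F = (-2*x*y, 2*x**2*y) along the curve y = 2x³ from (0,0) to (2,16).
3712/5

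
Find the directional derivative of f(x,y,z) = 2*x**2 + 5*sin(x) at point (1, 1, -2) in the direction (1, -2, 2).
5*cos(1)/3 + 4/3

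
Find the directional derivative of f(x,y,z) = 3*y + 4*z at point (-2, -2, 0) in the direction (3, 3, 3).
7*sqrt(3)/3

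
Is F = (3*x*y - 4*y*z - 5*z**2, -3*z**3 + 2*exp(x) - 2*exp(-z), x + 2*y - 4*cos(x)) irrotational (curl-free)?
No, ∇×F = (9*z**2 + 2 - 2*exp(-z), -4*y - 10*z - 4*sin(x) - 1, -3*x + 4*z + 2*exp(x))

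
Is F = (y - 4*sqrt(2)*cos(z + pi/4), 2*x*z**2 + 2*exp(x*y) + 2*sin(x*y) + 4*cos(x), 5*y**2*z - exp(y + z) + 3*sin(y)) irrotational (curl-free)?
No, ∇×F = (-4*x*z + 10*y*z - exp(y + z) + 3*cos(y), 4*sqrt(2)*sin(z + pi/4), 2*y*exp(x*y) + 2*y*cos(x*y) + 2*z**2 - 4*sin(x) - 1)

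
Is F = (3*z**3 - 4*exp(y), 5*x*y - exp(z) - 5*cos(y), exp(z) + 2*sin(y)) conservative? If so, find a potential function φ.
No, ∇×F = (exp(z) + 2*cos(y), 9*z**2, 5*y + 4*exp(y)) ≠ 0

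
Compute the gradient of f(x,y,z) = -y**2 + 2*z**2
(0, -2*y, 4*z)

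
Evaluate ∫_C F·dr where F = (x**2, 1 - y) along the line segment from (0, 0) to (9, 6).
231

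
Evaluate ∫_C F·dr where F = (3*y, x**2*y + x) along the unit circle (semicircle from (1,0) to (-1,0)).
-pi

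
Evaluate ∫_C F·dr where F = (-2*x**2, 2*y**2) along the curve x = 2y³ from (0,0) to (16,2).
-8176/3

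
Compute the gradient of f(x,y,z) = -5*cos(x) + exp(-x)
(5*sin(x) - exp(-x), 0, 0)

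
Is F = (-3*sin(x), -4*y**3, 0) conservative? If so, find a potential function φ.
Yes, F is conservative. φ = -y**4 + 3*cos(x)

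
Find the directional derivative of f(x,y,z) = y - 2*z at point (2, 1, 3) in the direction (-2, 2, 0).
sqrt(2)/2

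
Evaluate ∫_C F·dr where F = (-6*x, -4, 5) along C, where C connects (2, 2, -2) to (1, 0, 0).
27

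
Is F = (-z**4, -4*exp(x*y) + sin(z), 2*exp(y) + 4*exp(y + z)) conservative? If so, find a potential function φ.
No, ∇×F = (2*exp(y) + 4*exp(y + z) - cos(z), -4*z**3, -4*y*exp(x*y)) ≠ 0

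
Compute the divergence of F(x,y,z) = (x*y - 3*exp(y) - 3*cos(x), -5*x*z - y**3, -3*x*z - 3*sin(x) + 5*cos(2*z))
-3*x - 3*y**2 + y + 3*sin(x) - 10*sin(2*z)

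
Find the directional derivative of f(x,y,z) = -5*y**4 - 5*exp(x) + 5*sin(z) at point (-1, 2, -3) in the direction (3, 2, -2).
5*sqrt(17)*(-2*E*(cos(3) + 32) - 3)*exp(-1)/17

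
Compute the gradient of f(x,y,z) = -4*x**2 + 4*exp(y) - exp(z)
(-8*x, 4*exp(y), -exp(z))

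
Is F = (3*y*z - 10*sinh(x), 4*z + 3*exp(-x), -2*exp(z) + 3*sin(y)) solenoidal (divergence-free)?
No, ∇·F = -2*exp(z) - 10*cosh(x)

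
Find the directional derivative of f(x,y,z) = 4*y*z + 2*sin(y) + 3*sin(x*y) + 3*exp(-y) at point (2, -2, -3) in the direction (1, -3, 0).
3*sqrt(10)*(-2*cos(2) - 8*cos(4) + 12 + 3*exp(2))/10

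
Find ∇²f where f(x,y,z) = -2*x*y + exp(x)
exp(x)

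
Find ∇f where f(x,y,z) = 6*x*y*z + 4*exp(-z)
(6*y*z, 6*x*z, 6*x*y - 4*exp(-z))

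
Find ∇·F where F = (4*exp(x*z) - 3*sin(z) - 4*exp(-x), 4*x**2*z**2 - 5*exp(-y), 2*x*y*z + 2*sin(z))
2*x*y + 4*z*exp(x*z) + 2*cos(z) + 5*exp(-y) + 4*exp(-x)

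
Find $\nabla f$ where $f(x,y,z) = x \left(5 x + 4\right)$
(10*x + 4, 0, 0)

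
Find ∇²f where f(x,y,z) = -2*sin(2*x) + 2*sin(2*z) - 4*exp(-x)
8*sin(2*x) - 8*sin(2*z) - 4*exp(-x)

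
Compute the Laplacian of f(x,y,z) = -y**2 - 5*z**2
-12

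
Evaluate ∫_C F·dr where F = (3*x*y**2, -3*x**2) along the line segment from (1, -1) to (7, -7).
2142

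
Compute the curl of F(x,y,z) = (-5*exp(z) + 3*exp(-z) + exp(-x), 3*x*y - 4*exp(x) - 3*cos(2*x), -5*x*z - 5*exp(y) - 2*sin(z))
(-5*exp(y), 5*z - 5*exp(z) - 3*exp(-z), 3*y - 4*exp(x) + 6*sin(2*x))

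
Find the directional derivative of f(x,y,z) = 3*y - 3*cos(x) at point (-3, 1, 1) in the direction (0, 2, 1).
6*sqrt(5)/5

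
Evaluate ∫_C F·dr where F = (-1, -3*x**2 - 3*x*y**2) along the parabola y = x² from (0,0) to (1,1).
-47/14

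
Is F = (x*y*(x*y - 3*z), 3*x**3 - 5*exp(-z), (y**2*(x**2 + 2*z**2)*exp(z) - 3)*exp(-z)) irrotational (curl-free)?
No, ∇×F = (2*x**2*y + 4*y*z**2 - 5*exp(-z), x*y*(-2*y - 3), x*(-2*x*y + 9*x + 3*z))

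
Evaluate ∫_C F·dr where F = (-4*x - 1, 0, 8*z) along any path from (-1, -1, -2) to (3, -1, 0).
-36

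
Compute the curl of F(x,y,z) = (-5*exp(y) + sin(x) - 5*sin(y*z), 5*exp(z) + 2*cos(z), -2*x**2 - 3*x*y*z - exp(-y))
(-3*x*z - 5*exp(z) + 2*sin(z) + exp(-y), 4*x + 3*y*z - 5*y*cos(y*z), 5*z*cos(y*z) + 5*exp(y))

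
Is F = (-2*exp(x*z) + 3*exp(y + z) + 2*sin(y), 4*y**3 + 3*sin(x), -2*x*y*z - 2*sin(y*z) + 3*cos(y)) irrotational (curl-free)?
No, ∇×F = (-2*x*z - 2*z*cos(y*z) - 3*sin(y), -2*x*exp(x*z) + 2*y*z + 3*exp(y + z), -3*exp(y + z) + 3*cos(x) - 2*cos(y))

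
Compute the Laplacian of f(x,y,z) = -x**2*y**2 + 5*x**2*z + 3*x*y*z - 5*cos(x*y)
x**2*(5*cos(x*y) - 2) + 5*y**2*cos(x*y) - 2*y**2 + 10*z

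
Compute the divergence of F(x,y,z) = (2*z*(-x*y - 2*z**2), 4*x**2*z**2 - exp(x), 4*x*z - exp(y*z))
4*x - 2*y*z - y*exp(y*z)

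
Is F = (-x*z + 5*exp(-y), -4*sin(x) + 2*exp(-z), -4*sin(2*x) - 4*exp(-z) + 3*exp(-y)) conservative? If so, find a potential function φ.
No, ∇×F = (2*exp(-z) - 3*exp(-y), -x + 8*cos(2*x), -4*cos(x) + 5*exp(-y)) ≠ 0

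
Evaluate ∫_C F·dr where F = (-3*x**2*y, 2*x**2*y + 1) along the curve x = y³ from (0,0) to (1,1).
7/20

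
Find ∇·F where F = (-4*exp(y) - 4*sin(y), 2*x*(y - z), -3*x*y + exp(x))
2*x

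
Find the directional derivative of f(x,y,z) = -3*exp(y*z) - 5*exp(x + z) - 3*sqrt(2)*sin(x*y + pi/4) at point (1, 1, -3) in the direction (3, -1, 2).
-(12*sqrt(7)*exp(3)*cos(pi/4 + 1) + 15*sqrt(14) + 25*sqrt(14)*E)*exp(-3)/14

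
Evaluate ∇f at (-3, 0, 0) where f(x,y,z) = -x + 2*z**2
(-1, 0, 0)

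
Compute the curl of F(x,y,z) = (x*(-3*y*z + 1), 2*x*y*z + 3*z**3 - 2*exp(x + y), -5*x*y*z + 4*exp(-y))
(-2*x*y - 5*x*z - 9*z**2 - 4*exp(-y), y*(-3*x + 5*z), 3*x*z + 2*y*z - 2*exp(x + y))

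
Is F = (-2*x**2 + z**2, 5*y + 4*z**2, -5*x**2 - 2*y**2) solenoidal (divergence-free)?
No, ∇·F = 5 - 4*x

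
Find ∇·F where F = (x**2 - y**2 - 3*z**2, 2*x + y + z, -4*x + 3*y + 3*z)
2*x + 4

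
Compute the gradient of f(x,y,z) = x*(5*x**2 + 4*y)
(15*x**2 + 4*y, 4*x, 0)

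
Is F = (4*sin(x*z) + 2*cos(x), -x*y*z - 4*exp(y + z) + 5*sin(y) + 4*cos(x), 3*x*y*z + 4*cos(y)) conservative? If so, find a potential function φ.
No, ∇×F = (x*y + 3*x*z + 4*exp(y + z) - 4*sin(y), 4*x*cos(x*z) - 3*y*z, -y*z - 4*sin(x)) ≠ 0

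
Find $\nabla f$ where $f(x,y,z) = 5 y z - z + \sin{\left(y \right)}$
(0, 5*z + cos(y), 5*y - 1)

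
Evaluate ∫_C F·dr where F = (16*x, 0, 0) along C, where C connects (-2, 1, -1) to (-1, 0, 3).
-24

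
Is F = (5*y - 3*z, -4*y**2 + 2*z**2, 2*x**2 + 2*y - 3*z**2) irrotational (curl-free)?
No, ∇×F = (2 - 4*z, -4*x - 3, -5)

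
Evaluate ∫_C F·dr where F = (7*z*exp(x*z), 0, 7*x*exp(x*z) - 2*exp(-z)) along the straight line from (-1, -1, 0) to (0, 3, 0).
0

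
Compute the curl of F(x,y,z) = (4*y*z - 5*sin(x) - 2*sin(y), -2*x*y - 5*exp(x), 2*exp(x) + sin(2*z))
(0, 4*y - 2*exp(x), -2*y - 4*z - 5*exp(x) + 2*cos(y))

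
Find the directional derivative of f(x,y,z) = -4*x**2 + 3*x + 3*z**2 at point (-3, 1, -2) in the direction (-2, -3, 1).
-33*sqrt(14)/7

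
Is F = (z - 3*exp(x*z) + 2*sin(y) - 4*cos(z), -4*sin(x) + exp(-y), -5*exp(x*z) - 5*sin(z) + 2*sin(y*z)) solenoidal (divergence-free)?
No, ∇·F = -5*x*exp(x*z) + 2*y*cos(y*z) - 3*z*exp(x*z) - 5*cos(z) - exp(-y)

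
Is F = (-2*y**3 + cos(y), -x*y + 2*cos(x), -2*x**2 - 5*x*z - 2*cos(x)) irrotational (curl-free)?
No, ∇×F = (0, 4*x + 5*z - 2*sin(x), 6*y**2 - y - 2*sin(x) + sin(y))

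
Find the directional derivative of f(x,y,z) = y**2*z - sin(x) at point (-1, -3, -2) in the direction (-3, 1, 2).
3*sqrt(14)*(cos(1) + 10)/14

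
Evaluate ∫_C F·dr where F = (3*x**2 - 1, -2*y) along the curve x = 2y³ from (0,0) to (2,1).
5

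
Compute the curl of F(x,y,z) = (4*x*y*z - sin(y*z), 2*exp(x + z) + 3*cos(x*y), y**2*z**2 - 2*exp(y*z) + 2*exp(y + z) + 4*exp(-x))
(2*y*z**2 - 2*z*exp(y*z) - 2*exp(x + z) + 2*exp(y + z), 4*x*y - y*cos(y*z) + 4*exp(-x), -4*x*z - 3*y*sin(x*y) + z*cos(y*z) + 2*exp(x + z))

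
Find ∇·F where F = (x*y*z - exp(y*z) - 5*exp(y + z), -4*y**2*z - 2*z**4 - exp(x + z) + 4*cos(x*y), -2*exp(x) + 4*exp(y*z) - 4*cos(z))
-4*x*sin(x*y) - 7*y*z + 4*y*exp(y*z) + 4*sin(z)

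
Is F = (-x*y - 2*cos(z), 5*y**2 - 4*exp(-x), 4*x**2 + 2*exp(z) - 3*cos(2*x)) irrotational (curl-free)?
No, ∇×F = (0, -8*x - 6*sin(2*x) + 2*sin(z), x + 4*exp(-x))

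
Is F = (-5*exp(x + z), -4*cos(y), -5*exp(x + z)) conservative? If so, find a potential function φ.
Yes, F is conservative. φ = -5*exp(x + z) - 4*sin(y)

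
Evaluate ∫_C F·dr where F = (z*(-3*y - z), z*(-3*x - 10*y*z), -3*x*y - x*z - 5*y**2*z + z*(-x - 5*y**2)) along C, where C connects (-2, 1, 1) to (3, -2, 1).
-8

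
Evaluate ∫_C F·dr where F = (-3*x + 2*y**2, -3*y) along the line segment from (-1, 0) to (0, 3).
-6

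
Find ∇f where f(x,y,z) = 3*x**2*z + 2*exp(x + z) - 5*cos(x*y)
(6*x*z + 5*y*sin(x*y) + 2*exp(x + z), 5*x*sin(x*y), 3*x**2 + 2*exp(x + z))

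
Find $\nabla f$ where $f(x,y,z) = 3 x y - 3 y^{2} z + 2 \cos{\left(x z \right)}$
(3*y - 2*z*sin(x*z), 3*x - 6*y*z, -2*x*sin(x*z) - 3*y**2)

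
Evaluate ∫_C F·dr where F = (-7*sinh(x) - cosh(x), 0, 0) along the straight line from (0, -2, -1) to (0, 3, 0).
0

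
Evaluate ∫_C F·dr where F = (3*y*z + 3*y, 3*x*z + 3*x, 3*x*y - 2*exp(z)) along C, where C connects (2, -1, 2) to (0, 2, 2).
18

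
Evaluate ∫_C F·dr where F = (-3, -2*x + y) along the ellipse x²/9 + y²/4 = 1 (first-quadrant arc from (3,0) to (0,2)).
11 - 3*pi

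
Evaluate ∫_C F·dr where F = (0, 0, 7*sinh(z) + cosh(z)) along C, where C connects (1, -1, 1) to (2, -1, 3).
-7*cosh(1) - sinh(1) + sinh(3) + 7*cosh(3)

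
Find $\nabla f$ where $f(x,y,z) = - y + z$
(0, -1, 1)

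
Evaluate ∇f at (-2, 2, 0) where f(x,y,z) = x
(1, 0, 0)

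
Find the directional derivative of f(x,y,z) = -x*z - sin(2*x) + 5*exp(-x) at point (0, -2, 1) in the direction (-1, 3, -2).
4*sqrt(14)/7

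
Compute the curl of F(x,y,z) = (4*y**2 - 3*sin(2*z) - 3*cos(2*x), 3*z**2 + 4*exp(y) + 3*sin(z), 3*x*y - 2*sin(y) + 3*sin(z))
(3*x - 6*z - 2*cos(y) - 3*cos(z), -3*y - 6*cos(2*z), -8*y)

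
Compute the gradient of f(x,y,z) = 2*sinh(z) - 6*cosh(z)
(0, 0, -6*sinh(z) + 2*cosh(z))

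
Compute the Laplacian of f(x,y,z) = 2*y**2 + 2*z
4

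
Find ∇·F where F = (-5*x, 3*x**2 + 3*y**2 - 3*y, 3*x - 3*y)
6*y - 8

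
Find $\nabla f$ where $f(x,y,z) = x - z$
(1, 0, -1)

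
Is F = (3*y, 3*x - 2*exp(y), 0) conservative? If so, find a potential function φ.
Yes, F is conservative. φ = 3*x*y - 2*exp(y)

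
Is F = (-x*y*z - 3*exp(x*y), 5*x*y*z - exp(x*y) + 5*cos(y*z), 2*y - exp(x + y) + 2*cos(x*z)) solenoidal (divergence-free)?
No, ∇·F = 5*x*z - x*exp(x*y) - 2*x*sin(x*z) - y*z - 3*y*exp(x*y) - 5*z*sin(y*z)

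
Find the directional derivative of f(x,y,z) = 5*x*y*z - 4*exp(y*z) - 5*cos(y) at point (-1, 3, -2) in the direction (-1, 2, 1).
sqrt(6)*(4 + 10*exp(6)*sin(3) + 35*exp(6))*exp(-6)/6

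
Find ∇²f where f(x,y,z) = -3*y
0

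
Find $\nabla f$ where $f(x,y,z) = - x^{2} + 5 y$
(-2*x, 5, 0)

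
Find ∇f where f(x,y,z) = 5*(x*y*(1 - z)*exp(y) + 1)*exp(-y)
(5*y*(1 - z), -5*x*z + 5*x - 5*exp(-y), -5*x*y)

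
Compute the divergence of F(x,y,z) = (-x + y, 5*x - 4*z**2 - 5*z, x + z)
0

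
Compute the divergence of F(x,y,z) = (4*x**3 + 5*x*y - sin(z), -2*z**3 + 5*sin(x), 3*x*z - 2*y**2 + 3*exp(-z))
12*x**2 + 3*x + 5*y - 3*exp(-z)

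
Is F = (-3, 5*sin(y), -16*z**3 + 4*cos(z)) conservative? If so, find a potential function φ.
Yes, F is conservative. φ = -3*x - 4*z**4 + 4*sin(z) - 5*cos(y)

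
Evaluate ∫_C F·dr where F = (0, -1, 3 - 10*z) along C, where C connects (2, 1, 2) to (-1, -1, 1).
14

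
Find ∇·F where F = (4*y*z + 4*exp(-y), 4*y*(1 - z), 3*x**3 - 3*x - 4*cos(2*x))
4 - 4*z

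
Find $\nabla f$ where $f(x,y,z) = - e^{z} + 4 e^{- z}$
(0, 0, -exp(z) - 4*exp(-z))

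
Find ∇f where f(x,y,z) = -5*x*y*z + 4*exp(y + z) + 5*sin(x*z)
(5*z*(-y + cos(x*z)), -5*x*z + 4*exp(y + z), -5*x*y + 5*x*cos(x*z) + 4*exp(y + z))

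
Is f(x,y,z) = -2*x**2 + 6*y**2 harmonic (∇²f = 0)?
No, ∇²f = 8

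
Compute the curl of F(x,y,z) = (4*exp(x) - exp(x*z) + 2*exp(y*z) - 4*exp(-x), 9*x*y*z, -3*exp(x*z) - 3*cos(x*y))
(3*x*(-3*y + sin(x*y)), -x*exp(x*z) + 2*y*exp(y*z) - 3*y*sin(x*y) + 3*z*exp(x*z), z*(9*y - 2*exp(y*z)))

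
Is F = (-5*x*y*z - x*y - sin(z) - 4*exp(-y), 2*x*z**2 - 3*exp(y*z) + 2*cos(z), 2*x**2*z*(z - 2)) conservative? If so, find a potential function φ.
No, ∇×F = (-4*x*z + 3*y*exp(y*z) + 2*sin(z), -5*x*y - 4*x*z*(z - 2) - cos(z), 5*x*z + x + 2*z**2 - 4*exp(-y)) ≠ 0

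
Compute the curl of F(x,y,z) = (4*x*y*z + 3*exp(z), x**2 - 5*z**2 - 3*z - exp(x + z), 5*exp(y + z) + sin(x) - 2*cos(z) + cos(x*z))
(10*z + exp(x + z) + 5*exp(y + z) + 3, 4*x*y + z*sin(x*z) + 3*exp(z) - cos(x), -4*x*z + 2*x - exp(x + z))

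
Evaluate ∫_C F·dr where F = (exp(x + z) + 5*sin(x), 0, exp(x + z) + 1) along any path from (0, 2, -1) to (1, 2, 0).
-5*cos(1) + 2*sinh(1) + 6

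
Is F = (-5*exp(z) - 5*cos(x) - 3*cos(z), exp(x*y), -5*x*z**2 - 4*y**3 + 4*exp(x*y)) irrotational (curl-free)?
No, ∇×F = (4*x*exp(x*y) - 12*y**2, -4*y*exp(x*y) + 5*z**2 - 5*exp(z) + 3*sin(z), y*exp(x*y))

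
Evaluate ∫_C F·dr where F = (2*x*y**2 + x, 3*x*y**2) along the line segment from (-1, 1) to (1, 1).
0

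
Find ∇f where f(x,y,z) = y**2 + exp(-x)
(-exp(-x), 2*y, 0)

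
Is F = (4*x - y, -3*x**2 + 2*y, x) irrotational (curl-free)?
No, ∇×F = (0, -1, 1 - 6*x)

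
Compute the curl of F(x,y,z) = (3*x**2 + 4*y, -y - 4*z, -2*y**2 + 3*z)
(4 - 4*y, 0, -4)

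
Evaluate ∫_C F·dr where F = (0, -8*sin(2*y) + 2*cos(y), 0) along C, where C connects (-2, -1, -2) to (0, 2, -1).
4*cos(4) - 4*cos(2) + 2*sin(1) + 2*sin(2)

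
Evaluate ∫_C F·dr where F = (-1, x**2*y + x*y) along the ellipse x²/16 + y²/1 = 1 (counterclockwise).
0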